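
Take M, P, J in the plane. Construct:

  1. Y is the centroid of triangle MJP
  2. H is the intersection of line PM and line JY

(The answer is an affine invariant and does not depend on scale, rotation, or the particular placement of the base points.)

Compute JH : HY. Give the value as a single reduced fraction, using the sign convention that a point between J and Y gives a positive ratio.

Choose coordinates M = (0, 0), P = (1, 0), J = (0, 1).
1. Y is the centroid of triangle MJP ⇒ Y = (1/3, 1/3)
2. H is the intersection of line PM and line JY ⇒ H = (1/2, 0)
H = J + t·(Y−J) with t = 3/2, so JH:HY = t:(1−t) = 3/2:-1/2

JH:HY = -3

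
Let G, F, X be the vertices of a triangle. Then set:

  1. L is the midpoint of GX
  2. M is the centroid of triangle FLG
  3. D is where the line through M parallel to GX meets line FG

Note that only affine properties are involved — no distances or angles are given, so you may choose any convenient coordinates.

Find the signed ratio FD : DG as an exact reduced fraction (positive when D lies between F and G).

FD:DG = 2

Assign G = (0, 0), F = (1, 0), X = (0, 1) — the answer is frame-independent, so this choice is without loss of generality.
1. L is the midpoint of GX ⇒ L = (0, 1/2)
2. M is the centroid of triangle FLG ⇒ M = (1/3, 1/6)
3. D is where the line through M parallel to GX meets line FG ⇒ D = (1/3, 0)
D = F + t·(G−F) with t = 2/3, so FD:DG = t:(1−t) = 2/3:1/3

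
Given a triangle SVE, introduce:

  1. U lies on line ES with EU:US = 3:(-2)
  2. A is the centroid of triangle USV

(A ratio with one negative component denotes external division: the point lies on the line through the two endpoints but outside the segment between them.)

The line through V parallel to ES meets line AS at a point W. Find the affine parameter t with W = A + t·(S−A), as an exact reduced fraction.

t = -2

Assign S = (0, 0), V = (1, 0), E = (0, 1) — the answer is frame-independent, so this choice is without loss of generality.
1. U lies on line ES with EU:US = 3:(-2) ⇒ U = (0, -2)
2. A is the centroid of triangle USV ⇒ A = (1/3, -2/3)
through V parallel to ES: direction (0, -1); meets AS at W = (1, -2)
W = A + t·(S−A) with t = -2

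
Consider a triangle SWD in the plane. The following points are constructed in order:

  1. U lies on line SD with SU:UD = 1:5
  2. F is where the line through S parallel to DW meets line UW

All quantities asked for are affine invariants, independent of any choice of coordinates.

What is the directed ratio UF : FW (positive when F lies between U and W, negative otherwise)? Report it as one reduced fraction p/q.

Work in coordinates with S = (0, 0), W = (1, 0), D = (0, 1).
1. U lies on line SD with SU:UD = 1:5 ⇒ U = (0, 1/6)
2. F is where the line through S parallel to DW meets line UW ⇒ F = (-1/5, 1/5)
F = U + t·(W−U) with t = -1/5, so UF:FW = t:(1−t) = -1/5:6/5

UF:FW = -1/6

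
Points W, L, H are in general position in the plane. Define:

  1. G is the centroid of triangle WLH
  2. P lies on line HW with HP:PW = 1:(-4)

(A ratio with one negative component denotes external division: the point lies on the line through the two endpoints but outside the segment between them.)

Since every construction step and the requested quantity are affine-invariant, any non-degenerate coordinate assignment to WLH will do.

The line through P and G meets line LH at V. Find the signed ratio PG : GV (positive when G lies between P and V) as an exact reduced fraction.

Assign W = (0, 0), L = (1, 0), H = (0, 1) — the answer is frame-independent, so this choice is without loss of generality.
1. G is the centroid of triangle WLH ⇒ G = (1/3, 1/3)
2. P lies on line HW with HP:PW = 1:(-4) ⇒ P = (0, 4/3)
line PG meets LH at V = (1/6, 5/6)
G = P + t·(V−P) with t = 2, so PG:GV = 2:-1

PG:GV = -2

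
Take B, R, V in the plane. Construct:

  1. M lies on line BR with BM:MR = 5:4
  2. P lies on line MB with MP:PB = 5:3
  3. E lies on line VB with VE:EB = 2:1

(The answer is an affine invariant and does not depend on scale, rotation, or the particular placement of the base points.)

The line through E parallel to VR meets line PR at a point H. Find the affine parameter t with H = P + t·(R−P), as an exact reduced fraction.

Choose coordinates B = (0, 0), R = (1, 0), V = (0, 1).
1. M lies on line BR with BM:MR = 5:4 ⇒ M = (5/9, 0)
2. P lies on line MB with MP:PB = 5:3 ⇒ P = (5/24, 0)
3. E lies on line VB with VE:EB = 2:1 ⇒ E = (0, 1/3)
through E parallel to VR: direction (1, -1); meets PR at H = (1/3, 0)
H = P + t·(R−P) with t = 3/19

t = 3/19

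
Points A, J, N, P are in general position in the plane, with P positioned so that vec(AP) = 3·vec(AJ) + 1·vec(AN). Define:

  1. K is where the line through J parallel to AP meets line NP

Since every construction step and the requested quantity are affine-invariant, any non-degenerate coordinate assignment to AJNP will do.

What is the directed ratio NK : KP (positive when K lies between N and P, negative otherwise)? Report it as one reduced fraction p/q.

NK:KP = -4

Assign A = (0, 0), J = (1, 0), N = (0, 1), P = (3, 1) — the answer is frame-independent, so this choice is without loss of generality.
1. K is where the line through J parallel to AP meets line NP ⇒ K = (4, 1)
K = N + t·(P−N) with t = 4/3, so NK:KP = t:(1−t) = 4/3:-1/3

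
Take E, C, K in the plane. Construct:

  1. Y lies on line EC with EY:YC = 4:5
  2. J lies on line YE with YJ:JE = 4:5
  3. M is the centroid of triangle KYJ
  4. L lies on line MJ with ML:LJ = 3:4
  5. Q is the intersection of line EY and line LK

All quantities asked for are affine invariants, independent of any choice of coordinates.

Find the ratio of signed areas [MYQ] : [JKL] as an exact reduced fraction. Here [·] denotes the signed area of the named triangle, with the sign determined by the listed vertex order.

Work in coordinates with E = (0, 0), C = (1, 0), K = (0, 1).
1. Y lies on line EC with EY:YC = 4:5 ⇒ Y = (4/9, 0)
2. J lies on line YE with YJ:JE = 4:5 ⇒ J = (20/81, 0)
3. M is the centroid of triangle KYJ ⇒ M = (56/243, 1/3)
4. L lies on line MJ with ML:LJ = 3:4 ⇒ L = (404/1701, 4/21)
5. Q is the intersection of line EY and line LK ⇒ Q = (404/1377, 0)
2·[MYQ] = -208/4131, 2·[JKL] = -64/1701
[MYQ]:[JKL] = -208/4131:-64/1701 = 91/68

[MYQ]:[JKL] = 91/68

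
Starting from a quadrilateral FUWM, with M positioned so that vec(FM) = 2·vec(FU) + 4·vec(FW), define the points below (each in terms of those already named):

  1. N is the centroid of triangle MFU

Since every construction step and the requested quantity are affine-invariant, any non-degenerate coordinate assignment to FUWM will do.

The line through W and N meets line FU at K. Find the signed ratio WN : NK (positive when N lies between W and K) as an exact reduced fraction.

Work in coordinates with F = (0, 0), U = (1, 0), W = (0, 1), M = (2, 4).
1. N is the centroid of triangle MFU ⇒ N = (1, 4/3)
line WN meets FU at K = (-3, 0)
N = W + t·(K−W) with t = -1/3, so WN:NK = -1/3:4/3

WN:NK = -1/4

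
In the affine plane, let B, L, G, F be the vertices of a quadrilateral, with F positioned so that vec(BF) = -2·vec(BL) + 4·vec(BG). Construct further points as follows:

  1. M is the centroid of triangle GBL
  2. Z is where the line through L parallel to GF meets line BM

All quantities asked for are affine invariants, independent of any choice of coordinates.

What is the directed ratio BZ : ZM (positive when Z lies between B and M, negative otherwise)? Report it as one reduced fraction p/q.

Choose coordinates B = (0, 0), L = (1, 0), G = (0, 1), F = (-2, 4).
1. M is the centroid of triangle GBL ⇒ M = (1/3, 1/3)
2. Z is where the line through L parallel to GF meets line BM ⇒ Z = (3/5, 3/5)
Z = B + t·(M−B) with t = 9/5, so BZ:ZM = t:(1−t) = 9/5:-4/5

BZ:ZM = -9/4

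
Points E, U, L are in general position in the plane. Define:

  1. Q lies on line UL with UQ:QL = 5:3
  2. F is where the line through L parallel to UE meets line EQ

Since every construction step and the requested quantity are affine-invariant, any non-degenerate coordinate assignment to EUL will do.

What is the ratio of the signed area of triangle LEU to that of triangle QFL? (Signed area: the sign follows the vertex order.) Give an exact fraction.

[LEU]:[QFL] = 40/9

Set E = (0, 0), U = (1, 0), L = (0, 1); any affine frame gives the same invariant.
1. Q lies on line UL with UQ:QL = 5:3 ⇒ Q = (3/8, 5/8)
2. F is where the line through L parallel to UE meets line EQ ⇒ F = (3/5, 1)
2·[LEU] = 1, 2·[QFL] = 9/40
[LEU]:[QFL] = 1:9/40 = 40/9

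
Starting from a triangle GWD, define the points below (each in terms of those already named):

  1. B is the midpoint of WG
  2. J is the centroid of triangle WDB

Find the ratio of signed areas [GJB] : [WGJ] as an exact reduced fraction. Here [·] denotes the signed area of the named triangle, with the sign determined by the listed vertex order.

Work in coordinates with G = (0, 0), W = (1, 0), D = (0, 1).
1. B is the midpoint of WG ⇒ B = (1/2, 0)
2. J is the centroid of triangle WDB ⇒ J = (1/2, 1/3)
2·[GJB] = -1/6, 2·[WGJ] = -1/3
[GJB]:[WGJ] = -1/6:-1/3 = 1/2

[GJB]:[WGJ] = 1/2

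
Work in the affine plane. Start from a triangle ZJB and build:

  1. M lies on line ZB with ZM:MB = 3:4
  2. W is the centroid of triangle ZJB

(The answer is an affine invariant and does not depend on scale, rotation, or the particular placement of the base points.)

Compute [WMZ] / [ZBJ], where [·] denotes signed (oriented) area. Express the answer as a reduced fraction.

[WMZ]:[ZBJ] = -1/7

Set Z = (0, 0), J = (1, 0), B = (0, 1); any affine frame gives the same invariant.
1. M lies on line ZB with ZM:MB = 3:4 ⇒ M = (0, 3/7)
2. W is the centroid of triangle ZJB ⇒ W = (1/3, 1/3)
2·[WMZ] = 1/7, 2·[ZBJ] = -1
[WMZ]:[ZBJ] = 1/7:-1 = -1/7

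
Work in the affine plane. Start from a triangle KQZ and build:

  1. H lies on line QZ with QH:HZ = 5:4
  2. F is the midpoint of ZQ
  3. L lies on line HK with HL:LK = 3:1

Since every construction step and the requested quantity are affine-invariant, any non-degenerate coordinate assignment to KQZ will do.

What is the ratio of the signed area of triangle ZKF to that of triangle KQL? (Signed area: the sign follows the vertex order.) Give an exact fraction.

Choose coordinates K = (0, 0), Q = (1, 0), Z = (0, 1).
1. H lies on line QZ with QH:HZ = 5:4 ⇒ H = (4/9, 5/9)
2. F is the midpoint of ZQ ⇒ F = (1/2, 1/2)
3. L lies on line HK with HL:LK = 3:1 ⇒ L = (1/9, 5/36)
2·[ZKF] = 1/2, 2·[KQL] = 5/36
[ZKF]:[KQL] = 1/2:5/36 = 18/5

[ZKF]:[KQL] = 18/5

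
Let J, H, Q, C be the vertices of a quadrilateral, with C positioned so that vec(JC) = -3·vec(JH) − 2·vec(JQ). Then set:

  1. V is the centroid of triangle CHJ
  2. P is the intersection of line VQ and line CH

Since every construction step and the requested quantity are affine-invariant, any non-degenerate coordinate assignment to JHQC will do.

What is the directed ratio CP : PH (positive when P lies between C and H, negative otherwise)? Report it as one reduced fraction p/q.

Choose coordinates J = (0, 0), H = (1, 0), Q = (0, 1), C = (-3, -2).
1. V is the centroid of triangle CHJ ⇒ V = (-2/3, -2/3)
2. P is the intersection of line VQ and line CH ⇒ P = (-3/4, -7/8)
P = C + t·(H−C) with t = 9/16, so CP:PH = t:(1−t) = 9/16:7/16

CP:PH = 9/7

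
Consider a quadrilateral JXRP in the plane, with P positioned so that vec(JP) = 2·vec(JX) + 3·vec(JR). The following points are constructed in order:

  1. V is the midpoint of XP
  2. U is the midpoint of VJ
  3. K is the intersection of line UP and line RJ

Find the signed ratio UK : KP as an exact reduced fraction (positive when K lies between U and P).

Work in coordinates with J = (0, 0), X = (1, 0), R = (0, 1), P = (2, 3).
1. V is the midpoint of XP ⇒ V = (3/2, 3/2)
2. U is the midpoint of VJ ⇒ U = (3/4, 3/4)
3. K is the intersection of line UP and line RJ ⇒ K = (0, -3/5)
K = U + t·(P−U) with t = -3/5, so UK:KP = t:(1−t) = -3/5:8/5

UK:KP = -3/8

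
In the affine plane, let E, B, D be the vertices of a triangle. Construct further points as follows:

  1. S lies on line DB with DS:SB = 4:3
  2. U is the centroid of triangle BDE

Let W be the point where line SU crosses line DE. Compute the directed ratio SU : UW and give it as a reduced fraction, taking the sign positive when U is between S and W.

Assign E = (0, 0), B = (1, 0), D = (0, 1) — the answer is frame-independent, so this choice is without loss of generality.
1. S lies on line DB with DS:SB = 4:3 ⇒ S = (4/7, 3/7)
2. U is the centroid of triangle BDE ⇒ U = (1/3, 1/3)
line SU meets DE at W = (0, 1/5)
U = S + t·(W−S) with t = 5/12, so SU:UW = 5/12:7/12

SU:UW = 5/7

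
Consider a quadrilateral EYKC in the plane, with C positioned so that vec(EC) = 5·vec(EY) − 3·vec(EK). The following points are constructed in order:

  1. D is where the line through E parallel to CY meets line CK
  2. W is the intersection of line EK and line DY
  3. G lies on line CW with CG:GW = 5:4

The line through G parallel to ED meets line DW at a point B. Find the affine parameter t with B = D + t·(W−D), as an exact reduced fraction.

Set E = (0, 0), Y = (1, 0), K = (0, 1), C = (5, -3); any affine frame gives the same invariant.
1. D is where the line through E parallel to CY meets line CK ⇒ D = (20, -15)
2. W is the intersection of line EK and line DY ⇒ W = (0, 15/19)
3. G lies on line CW with CG:GW = 5:4 ⇒ G = (20/9, -17/19)
through G parallel to ED: direction (20, -15); meets DW at B = (4/9, 25/57)
B = D + t·(W−D) with t = 44/45

t = 44/45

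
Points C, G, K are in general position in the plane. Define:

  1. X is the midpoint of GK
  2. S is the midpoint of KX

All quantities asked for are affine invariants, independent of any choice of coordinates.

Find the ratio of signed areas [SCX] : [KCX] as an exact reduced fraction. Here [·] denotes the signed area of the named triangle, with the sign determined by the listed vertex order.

Choose coordinates C = (0, 0), G = (1, 0), K = (0, 1).
1. X is the midpoint of GK ⇒ X = (1/2, 1/2)
2. S is the midpoint of KX ⇒ S = (1/4, 3/4)
2·[SCX] = 1/4, 2·[KCX] = 1/2
[SCX]:[KCX] = 1/4:1/2 = 1/2

[SCX]:[KCX] = 1/2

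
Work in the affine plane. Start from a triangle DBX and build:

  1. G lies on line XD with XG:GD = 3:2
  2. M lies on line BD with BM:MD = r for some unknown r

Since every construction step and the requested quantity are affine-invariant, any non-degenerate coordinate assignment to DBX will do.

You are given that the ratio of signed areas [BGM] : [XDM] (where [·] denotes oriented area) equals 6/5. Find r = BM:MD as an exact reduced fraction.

r = 3

Assign D = (0, 0), B = (1, 0), X = (0, 1) — the answer is frame-independent, so this choice is without loss of generality.
1. G lies on line XD with XG:GD = 3:2 ⇒ G = (0, 2/5)
2. With BM:MD = r, write λ = r/(r+1) so M = B + λ·(D−B); M is affine-linear in λ
Every point depending on M is an affine combination of M and λ-independent points, so each such coordinate is linear in λ; the λ² term in each signed area is a multiple of (D−B)×(D−B) = 0, so 2·[BGM] and 2·[XDM] are each linear in λ. Evaluating at λ=0 and λ=1:
  2·[BGM] = 2/5·λ,   2·[XDM] = −λ + 1
So [BGM]:[XDM] = (2/5·λ) / (−λ + 1). Setting this equal to 6/5:
  2/5·λ = 6/5·(−λ + 1)  ⇒  λ = 3/4
Then r = λ/(1−λ) = (3/4)/(1/4) = 3. Check: with r = 3, M = (1/4, 0) and [BGM]:[XDM] = 6/5 as required.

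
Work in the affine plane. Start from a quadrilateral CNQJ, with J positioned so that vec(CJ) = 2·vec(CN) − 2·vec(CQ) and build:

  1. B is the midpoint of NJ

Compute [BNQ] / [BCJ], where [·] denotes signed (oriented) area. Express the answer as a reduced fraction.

Choose coordinates C = (0, 0), N = (1, 0), Q = (0, 1), J = (2, -2).
1. B is the midpoint of NJ ⇒ B = (3/2, -1)
2·[BNQ] = 1/2, 2·[BCJ] = 1
[BNQ]:[BCJ] = 1/2:1 = 1/2

[BNQ]:[BCJ] = 1/2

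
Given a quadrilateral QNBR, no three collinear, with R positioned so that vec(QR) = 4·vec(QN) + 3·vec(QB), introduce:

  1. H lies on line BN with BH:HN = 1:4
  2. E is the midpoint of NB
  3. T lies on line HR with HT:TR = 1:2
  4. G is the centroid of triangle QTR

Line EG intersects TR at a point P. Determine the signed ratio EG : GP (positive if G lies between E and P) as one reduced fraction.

EG:GP = 14/13

Work in coordinates with Q = (0, 0), N = (1, 0), B = (0, 1), R = (4, 3).
1. H lies on line BN with BH:HN = 1:4 ⇒ H = (1/5, 4/5)
2. E is the midpoint of NB ⇒ E = (1/2, 1/2)
3. T lies on line HR with HT:TR = 1:2 ⇒ T = (22/15, 23/15)
4. G is the centroid of triangle QTR ⇒ G = (82/45, 68/45)
line EG meets TR at P = (61/20, 49/20)
G = E + t·(P−E) with t = 14/27, so EG:GP = 14/27:13/27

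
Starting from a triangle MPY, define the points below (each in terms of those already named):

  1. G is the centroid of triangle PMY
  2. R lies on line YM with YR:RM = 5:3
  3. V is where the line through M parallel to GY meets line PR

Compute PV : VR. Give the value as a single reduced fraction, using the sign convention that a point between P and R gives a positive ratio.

PV:VR = -16/3

Assign M = (0, 0), P = (1, 0), Y = (0, 1) — the answer is frame-independent, so this choice is without loss of generality.
1. G is the centroid of triangle PMY ⇒ G = (1/3, 1/3)
2. R lies on line YM with YR:RM = 5:3 ⇒ R = (0, 3/8)
3. V is where the line through M parallel to GY meets line PR ⇒ V = (-3/13, 6/13)
V = P + t·(R−P) with t = 16/13, so PV:VR = t:(1−t) = 16/13:-3/13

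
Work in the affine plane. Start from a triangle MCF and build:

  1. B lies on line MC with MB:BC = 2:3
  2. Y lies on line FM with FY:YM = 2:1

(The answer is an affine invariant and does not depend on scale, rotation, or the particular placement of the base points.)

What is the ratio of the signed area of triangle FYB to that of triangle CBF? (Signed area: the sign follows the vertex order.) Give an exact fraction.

[FYB]:[CBF] = -4/9

Choose coordinates M = (0, 0), C = (1, 0), F = (0, 1).
1. B lies on line MC with MB:BC = 2:3 ⇒ B = (2/5, 0)
2. Y lies on line FM with FY:YM = 2:1 ⇒ Y = (0, 1/3)
2·[FYB] = 4/15, 2·[CBF] = -3/5
[FYB]:[CBF] = 4/15:-3/5 = -4/9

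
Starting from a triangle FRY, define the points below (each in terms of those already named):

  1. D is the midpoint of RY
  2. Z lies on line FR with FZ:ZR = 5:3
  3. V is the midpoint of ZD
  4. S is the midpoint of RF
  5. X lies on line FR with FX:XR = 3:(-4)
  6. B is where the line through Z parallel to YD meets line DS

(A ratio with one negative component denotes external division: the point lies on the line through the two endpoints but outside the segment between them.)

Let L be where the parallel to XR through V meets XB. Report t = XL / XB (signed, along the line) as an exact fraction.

Work in coordinates with F = (0, 0), R = (1, 0), Y = (0, 1).
1. D is the midpoint of RY ⇒ D = (1/2, 1/2)
2. Z lies on line FR with FZ:ZR = 5:3 ⇒ Z = (5/8, 0)
3. V is the midpoint of ZD ⇒ V = (9/16, 1/4)
4. S is the midpoint of RF ⇒ S = (1/2, 0)
5. X lies on line FR with FX:XR = 3:(-4) ⇒ X = (-3, 0)
6. B is where the line through Z parallel to YD meets line DS ⇒ B = (1/2, 1/8)
through V parallel to XR: direction (4, 0); meets XB at L = (4, 1/4)
L = X + t·(B−X) with t = 2

t = 2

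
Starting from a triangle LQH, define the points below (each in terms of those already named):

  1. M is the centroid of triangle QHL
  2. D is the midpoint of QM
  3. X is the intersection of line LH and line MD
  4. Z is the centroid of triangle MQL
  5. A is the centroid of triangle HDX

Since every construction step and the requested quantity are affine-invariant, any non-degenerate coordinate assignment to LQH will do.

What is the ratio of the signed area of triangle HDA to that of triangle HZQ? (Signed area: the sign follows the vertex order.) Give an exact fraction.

[HDA]:[HZQ] = -1/4

Work in coordinates with L = (0, 0), Q = (1, 0), H = (0, 1).
1. M is the centroid of triangle QHL ⇒ M = (1/3, 1/3)
2. D is the midpoint of QM ⇒ D = (2/3, 1/6)
3. X is the intersection of line LH and line MD ⇒ X = (0, 1/2)
4. Z is the centroid of triangle MQL ⇒ Z = (4/9, 1/9)
5. A is the centroid of triangle HDX ⇒ A = (2/9, 5/9)
2·[HDA] = -1/9, 2·[HZQ] = 4/9
[HDA]:[HZQ] = -1/9:4/9 = -1/4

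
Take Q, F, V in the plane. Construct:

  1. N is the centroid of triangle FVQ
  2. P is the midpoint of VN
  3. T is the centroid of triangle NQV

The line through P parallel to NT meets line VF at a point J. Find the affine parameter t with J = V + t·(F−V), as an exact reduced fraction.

t = 1/2

Set Q = (0, 0), F = (1, 0), V = (0, 1); any affine frame gives the same invariant.
1. N is the centroid of triangle FVQ ⇒ N = (1/3, 1/3)
2. P is the midpoint of VN ⇒ P = (1/6, 2/3)
3. T is the centroid of triangle NQV ⇒ T = (1/9, 4/9)
through P parallel to NT: direction (-2/9, 1/9); meets VF at J = (1/2, 1/2)
J = V + t·(F−V) with t = 1/2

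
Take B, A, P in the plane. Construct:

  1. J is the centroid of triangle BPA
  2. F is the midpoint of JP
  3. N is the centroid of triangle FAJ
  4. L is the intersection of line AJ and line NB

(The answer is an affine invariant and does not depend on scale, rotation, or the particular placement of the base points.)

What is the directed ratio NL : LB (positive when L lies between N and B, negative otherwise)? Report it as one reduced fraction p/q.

Choose coordinates B = (0, 0), A = (1, 0), P = (0, 1).
1. J is the centroid of triangle BPA ⇒ J = (1/3, 1/3)
2. F is the midpoint of JP ⇒ F = (1/6, 2/3)
3. N is the centroid of triangle FAJ ⇒ N = (1/2, 1/3)
4. L is the intersection of line AJ and line NB ⇒ L = (3/7, 2/7)
L = N + t·(B−N) with t = 1/7, so NL:LB = t:(1−t) = 1/7:6/7

NL:LB = 1/6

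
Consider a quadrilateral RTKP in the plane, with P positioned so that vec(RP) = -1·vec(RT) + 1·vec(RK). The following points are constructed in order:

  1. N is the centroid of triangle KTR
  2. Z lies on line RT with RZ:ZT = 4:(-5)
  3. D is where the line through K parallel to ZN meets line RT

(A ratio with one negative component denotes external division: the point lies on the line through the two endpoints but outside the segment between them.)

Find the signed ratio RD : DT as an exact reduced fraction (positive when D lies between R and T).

Choose coordinates R = (0, 0), T = (1, 0), K = (0, 1), P = (-1, 1).
1. N is the centroid of triangle KTR ⇒ N = (1/3, 1/3)
2. Z lies on line RT with RZ:ZT = 4:(-5) ⇒ Z = (-4, 0)
3. D is where the line through K parallel to ZN meets line RT ⇒ D = (-13, 0)
D = R + t·(T−R) with t = -13, so RD:DT = t:(1−t) = -13:14

RD:DT = -13/14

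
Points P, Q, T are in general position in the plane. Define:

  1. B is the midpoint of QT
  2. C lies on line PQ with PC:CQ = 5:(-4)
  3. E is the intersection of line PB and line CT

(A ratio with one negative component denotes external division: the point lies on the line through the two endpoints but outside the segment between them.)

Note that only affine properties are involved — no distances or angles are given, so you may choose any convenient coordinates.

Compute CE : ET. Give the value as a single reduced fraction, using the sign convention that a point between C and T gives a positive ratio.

Assign P = (0, 0), Q = (1, 0), T = (0, 1) — the answer is frame-independent, so this choice is without loss of generality.
1. B is the midpoint of QT ⇒ B = (1/2, 1/2)
2. C lies on line PQ with PC:CQ = 5:(-4) ⇒ C = (5, 0)
3. E is the intersection of line PB and line CT ⇒ E = (5/6, 5/6)
E = C + t·(T−C) with t = 5/6, so CE:ET = t:(1−t) = 5/6:1/6

CE:ET = 5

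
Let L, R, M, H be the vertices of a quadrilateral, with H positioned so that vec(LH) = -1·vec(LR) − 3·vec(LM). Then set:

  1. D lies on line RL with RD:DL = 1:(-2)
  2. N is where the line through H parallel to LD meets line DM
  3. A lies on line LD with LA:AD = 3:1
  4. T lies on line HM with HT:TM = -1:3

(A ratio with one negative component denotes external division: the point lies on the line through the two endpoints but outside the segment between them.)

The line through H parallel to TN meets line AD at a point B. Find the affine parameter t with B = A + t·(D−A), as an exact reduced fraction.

Choose coordinates L = (0, 0), R = (1, 0), M = (0, 1), H = (-1, -3).
1. D lies on line RL with RD:DL = 1:(-2) ⇒ D = (2, 0)
2. N is where the line through H parallel to LD meets line DM ⇒ N = (8, -3)
3. A lies on line LD with LA:AD = 3:1 ⇒ A = (3/2, 0)
4. T lies on line HM with HT:TM = -1:3 ⇒ T = (-3/2, -5)
through H parallel to TN: direction (19/2, 2); meets AD at B = (53/4, 0)
B = A + t·(D−A) with t = 47/2

t = 47/2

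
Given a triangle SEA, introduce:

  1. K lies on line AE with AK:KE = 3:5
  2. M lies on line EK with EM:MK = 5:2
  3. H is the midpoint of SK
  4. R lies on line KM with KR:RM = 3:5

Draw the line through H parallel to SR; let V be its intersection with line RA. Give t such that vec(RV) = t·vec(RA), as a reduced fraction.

Choose coordinates S = (0, 0), E = (1, 0), A = (0, 1).
1. K lies on line AE with AK:KE = 3:5 ⇒ K = (3/8, 5/8)
2. M lies on line EK with EM:MK = 5:2 ⇒ M = (31/56, 25/56)
3. H is the midpoint of SK ⇒ H = (3/16, 5/16)
4. R lies on line KM with KR:RM = 3:5 ⇒ R = (99/224, 125/224)
through H parallel to SR: direction (99/224, 125/224); meets RA at V = (183/448, 265/448)
V = R + t·(A−R) with t = 5/66

t = 5/66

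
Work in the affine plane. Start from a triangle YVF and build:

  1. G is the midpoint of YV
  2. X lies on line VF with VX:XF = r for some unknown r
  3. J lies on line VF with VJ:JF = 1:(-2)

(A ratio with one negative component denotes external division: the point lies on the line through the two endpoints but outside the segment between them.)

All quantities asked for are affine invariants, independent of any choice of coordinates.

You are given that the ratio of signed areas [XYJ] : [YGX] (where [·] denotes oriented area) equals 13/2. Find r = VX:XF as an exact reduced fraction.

Set Y = (0, 0), V = (1, 0), F = (0, 1); any affine frame gives the same invariant.
1. G is the midpoint of YV ⇒ G = (1/2, 0)
2. With VX:XF = r, write λ = r/(r+1) so X = V + λ·(F−V); X is affine-linear in λ
3. J lies on line VF with VJ:JF = 1:(-2) ⇒ J = (2, -1)
Every point depending on X is an affine combination of X and λ-independent points, so each such coordinate is linear in λ; the λ² term in each signed area is a multiple of (F−V)×(F−V) = 0, so 2·[XYJ] and 2·[YGX] are each linear in λ. Evaluating at λ=0 and λ=1:
  2·[XYJ] = λ + 1,   2·[YGX] = 1/2·λ
So [XYJ]:[YGX] = (λ + 1) / (1/2·λ). Setting this equal to 13/2:
  λ + 1 = 13/2·(1/2·λ)  ⇒  λ = 4/9
Then r = λ/(1−λ) = (4/9)/(5/9) = 4/5. Check: with r = 4/5, X = (5/9, 4/9) and [XYJ]:[YGX] = 13/2 as required.

r = 4/5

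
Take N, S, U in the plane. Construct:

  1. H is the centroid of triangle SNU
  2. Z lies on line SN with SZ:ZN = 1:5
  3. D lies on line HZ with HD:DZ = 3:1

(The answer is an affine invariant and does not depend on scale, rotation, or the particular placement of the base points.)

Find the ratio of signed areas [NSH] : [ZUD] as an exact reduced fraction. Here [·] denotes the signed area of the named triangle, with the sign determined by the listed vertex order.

Work in coordinates with N = (0, 0), S = (1, 0), U = (0, 1).
1. H is the centroid of triangle SNU ⇒ H = (1/3, 1/3)
2. Z lies on line SN with SZ:ZN = 1:5 ⇒ Z = (5/6, 0)
3. D lies on line HZ with HD:DZ = 3:1 ⇒ D = (17/24, 1/12)
2·[NSH] = 1/3, 2·[ZUD] = 1/18
[NSH]:[ZUD] = 1/3:1/18 = 6

[NSH]:[ZUD] = 6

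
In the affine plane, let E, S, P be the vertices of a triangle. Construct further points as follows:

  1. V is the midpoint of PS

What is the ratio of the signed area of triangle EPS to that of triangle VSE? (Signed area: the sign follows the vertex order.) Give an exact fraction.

[EPS]:[VSE] = 2

Set E = (0, 0), S = (1, 0), P = (0, 1); any affine frame gives the same invariant.
1. V is the midpoint of PS ⇒ V = (1/2, 1/2)
2·[EPS] = -1, 2·[VSE] = -1/2
[EPS]:[VSE] = -1:-1/2 = 2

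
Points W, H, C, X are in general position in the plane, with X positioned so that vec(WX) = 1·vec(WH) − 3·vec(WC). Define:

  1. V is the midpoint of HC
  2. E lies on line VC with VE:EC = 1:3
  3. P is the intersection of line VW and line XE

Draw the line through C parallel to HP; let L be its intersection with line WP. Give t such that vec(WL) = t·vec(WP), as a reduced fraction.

t = 10/7

Work in coordinates with W = (0, 0), H = (1, 0), C = (0, 1), X = (1, -3).
1. V is the midpoint of HC ⇒ V = (1/2, 1/2)
2. E lies on line VC with VE:EC = 1:3 ⇒ E = (3/8, 5/8)
3. P is the intersection of line VW and line XE ⇒ P = (7/17, 7/17)
through C parallel to HP: direction (-10/17, 7/17); meets WP at L = (10/17, 10/17)
L = W + t·(P−W) with t = 10/7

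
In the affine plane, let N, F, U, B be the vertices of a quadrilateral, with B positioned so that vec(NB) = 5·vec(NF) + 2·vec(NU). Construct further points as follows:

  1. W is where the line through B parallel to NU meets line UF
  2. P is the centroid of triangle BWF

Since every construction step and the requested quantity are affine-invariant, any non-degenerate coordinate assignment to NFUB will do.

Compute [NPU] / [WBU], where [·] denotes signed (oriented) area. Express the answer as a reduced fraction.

[NPU]:[WBU] = 11/90

Choose coordinates N = (0, 0), F = (1, 0), U = (0, 1), B = (5, 2).
1. W is where the line through B parallel to NU meets line UF ⇒ W = (5, -4)
2. P is the centroid of triangle BWF ⇒ P = (11/3, -2/3)
2·[NPU] = 11/3, 2·[WBU] = 30
[NPU]:[WBU] = 11/3:30 = 11/90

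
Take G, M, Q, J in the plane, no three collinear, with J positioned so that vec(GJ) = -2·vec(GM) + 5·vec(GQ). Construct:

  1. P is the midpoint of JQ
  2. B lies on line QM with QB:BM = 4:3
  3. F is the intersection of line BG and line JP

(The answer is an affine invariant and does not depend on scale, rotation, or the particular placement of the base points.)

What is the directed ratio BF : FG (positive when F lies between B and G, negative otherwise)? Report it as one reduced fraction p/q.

Work in coordinates with G = (0, 0), M = (1, 0), Q = (0, 1), J = (-2, 5).
1. P is the midpoint of JQ ⇒ P = (-1, 3)
2. B lies on line QM with QB:BM = 4:3 ⇒ B = (4/7, 3/7)
3. F is the intersection of line BG and line JP ⇒ F = (4/11, 3/11)
F = B + t·(G−B) with t = 4/11, so BF:FG = t:(1−t) = 4/11:7/11

BF:FG = 4/7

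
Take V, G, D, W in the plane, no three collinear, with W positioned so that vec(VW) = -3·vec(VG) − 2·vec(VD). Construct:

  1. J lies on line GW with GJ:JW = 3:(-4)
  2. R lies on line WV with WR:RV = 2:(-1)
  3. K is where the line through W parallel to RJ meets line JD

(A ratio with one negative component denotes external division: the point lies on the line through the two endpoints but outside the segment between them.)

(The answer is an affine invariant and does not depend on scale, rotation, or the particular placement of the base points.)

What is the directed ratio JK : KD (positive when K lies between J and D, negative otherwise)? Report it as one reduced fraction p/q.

JK:KD = -8/9

Work in coordinates with V = (0, 0), G = (1, 0), D = (0, 1), W = (-3, -2).
1. J lies on line GW with GJ:JW = 3:(-4) ⇒ J = (13, 6)
2. R lies on line WV with WR:RV = 2:(-1) ⇒ R = (3, 2)
3. K is where the line through W parallel to RJ meets line JD ⇒ K = (117, 46)
K = J + t·(D−J) with t = -8, so JK:KD = t:(1−t) = -8:9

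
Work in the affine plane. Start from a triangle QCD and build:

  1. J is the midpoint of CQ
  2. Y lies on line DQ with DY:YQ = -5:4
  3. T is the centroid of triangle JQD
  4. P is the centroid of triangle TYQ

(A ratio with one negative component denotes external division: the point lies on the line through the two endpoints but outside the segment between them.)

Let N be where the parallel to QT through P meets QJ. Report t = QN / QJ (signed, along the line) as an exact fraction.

t = 4/3

Assign Q = (0, 0), C = (1, 0), D = (0, 1) — the answer is frame-independent, so this choice is without loss of generality.
1. J is the midpoint of CQ ⇒ J = (1/2, 0)
2. Y lies on line DQ with DY:YQ = -5:4 ⇒ Y = (0, -4)
3. T is the centroid of triangle JQD ⇒ T = (1/6, 1/3)
4. P is the centroid of triangle TYQ ⇒ P = (1/18, -11/9)
through P parallel to QT: direction (1/6, 1/3); meets QJ at N = (2/3, 0)
N = Q + t·(J−Q) with t = 4/3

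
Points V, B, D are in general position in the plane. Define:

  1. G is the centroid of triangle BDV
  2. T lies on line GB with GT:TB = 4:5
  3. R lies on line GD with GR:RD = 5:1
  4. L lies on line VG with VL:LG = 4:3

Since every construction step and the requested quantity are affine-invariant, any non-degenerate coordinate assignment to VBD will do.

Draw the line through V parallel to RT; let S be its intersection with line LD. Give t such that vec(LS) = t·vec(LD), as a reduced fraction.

Set V = (0, 0), B = (1, 0), D = (0, 1); any affine frame gives the same invariant.
1. G is the centroid of triangle BDV ⇒ G = (1/3, 1/3)
2. T lies on line GB with GT:TB = 4:5 ⇒ T = (17/27, 5/27)
3. R lies on line GD with GR:RD = 5:1 ⇒ R = (1/18, 8/9)
4. L lies on line VG with VL:LG = 4:3 ⇒ L = (4/21, 4/21)
through V parallel to RT: direction (31/54, -19/27); meets LD at S = (124/375, -152/375)
S = L + t·(D−L) with t = -92/125

t = -92/125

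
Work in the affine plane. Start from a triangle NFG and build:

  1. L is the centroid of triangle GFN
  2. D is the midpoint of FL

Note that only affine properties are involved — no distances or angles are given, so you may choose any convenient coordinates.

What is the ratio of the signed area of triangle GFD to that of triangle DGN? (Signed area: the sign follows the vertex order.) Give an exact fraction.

[GFD]:[DGN] = -1/4

Work in coordinates with N = (0, 0), F = (1, 0), G = (0, 1).
1. L is the centroid of triangle GFN ⇒ L = (1/3, 1/3)
2. D is the midpoint of FL ⇒ D = (2/3, 1/6)
2·[GFD] = -1/6, 2·[DGN] = 2/3
[GFD]:[DGN] = -1/6:2/3 = -1/4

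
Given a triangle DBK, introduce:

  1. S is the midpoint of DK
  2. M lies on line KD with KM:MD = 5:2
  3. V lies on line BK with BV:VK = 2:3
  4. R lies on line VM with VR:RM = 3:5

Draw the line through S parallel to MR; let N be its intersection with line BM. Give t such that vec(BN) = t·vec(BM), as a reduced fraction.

t = 29/20

Assign D = (0, 0), B = (1, 0), K = (0, 1) — the answer is frame-independent, so this choice is without loss of generality.
1. S is the midpoint of DK ⇒ S = (0, 1/2)
2. M lies on line KD with KM:MD = 5:2 ⇒ M = (0, 2/7)
3. V lies on line BK with BV:VK = 2:3 ⇒ V = (3/5, 2/5)
4. R lies on line VM with VR:RM = 3:5 ⇒ R = (3/8, 5/14)
through S parallel to MR: direction (3/8, 1/14); meets BM at N = (-9/20, 29/70)
N = B + t·(M−B) with t = 29/20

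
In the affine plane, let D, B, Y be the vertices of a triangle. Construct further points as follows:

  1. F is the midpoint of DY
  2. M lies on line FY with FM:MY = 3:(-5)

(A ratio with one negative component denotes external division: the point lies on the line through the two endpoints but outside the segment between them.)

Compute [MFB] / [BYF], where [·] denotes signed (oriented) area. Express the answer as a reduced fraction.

Assign D = (0, 0), B = (1, 0), Y = (0, 1) — the answer is frame-independent, so this choice is without loss of generality.
1. F is the midpoint of DY ⇒ F = (0, 1/2)
2. M lies on line FY with FM:MY = 3:(-5) ⇒ M = (0, -1/4)
2·[MFB] = -3/4, 2·[BYF] = 1/2
[MFB]:[BYF] = -3/4:1/2 = -3/2

[MFB]:[BYF] = -3/2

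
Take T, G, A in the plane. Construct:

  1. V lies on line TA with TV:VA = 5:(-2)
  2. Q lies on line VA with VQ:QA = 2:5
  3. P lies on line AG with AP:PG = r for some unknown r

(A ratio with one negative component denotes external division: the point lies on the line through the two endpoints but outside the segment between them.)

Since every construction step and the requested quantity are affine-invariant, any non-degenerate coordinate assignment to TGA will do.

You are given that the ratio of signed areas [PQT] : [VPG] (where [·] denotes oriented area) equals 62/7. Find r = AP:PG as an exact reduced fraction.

r = 4

Work in coordinates with T = (0, 0), G = (1, 0), A = (0, 1).
1. V lies on line TA with TV:VA = 5:(-2) ⇒ V = (0, 5/3)
2. Q lies on line VA with VQ:QA = 2:5 ⇒ Q = (0, 31/21)
3. With AP:PG = r, write λ = r/(r+1) so P = A + λ·(G−A); P is affine-linear in λ
Every point depending on P is an affine combination of P and λ-independent points, so each such coordinate is linear in λ; the λ² term in each signed area is a multiple of (G−A)×(G−A) = 0, so 2·[PQT] and 2·[VPG] are each linear in λ. Evaluating at λ=0 and λ=1:
  2·[PQT] = 31/21·λ,   2·[VPG] = -2/3·λ + 2/3
So [PQT]:[VPG] = (31/21·λ) / (-2/3·λ + 2/3). Setting this equal to 62/7:
  31/21·λ = 62/7·(-2/3·λ + 2/3)  ⇒  λ = 4/5
Then r = λ/(1−λ) = (4/5)/(1/5) = 4. Check: with r = 4, P = (4/5, 1/5) and [PQT]:[VPG] = 62/7 as required.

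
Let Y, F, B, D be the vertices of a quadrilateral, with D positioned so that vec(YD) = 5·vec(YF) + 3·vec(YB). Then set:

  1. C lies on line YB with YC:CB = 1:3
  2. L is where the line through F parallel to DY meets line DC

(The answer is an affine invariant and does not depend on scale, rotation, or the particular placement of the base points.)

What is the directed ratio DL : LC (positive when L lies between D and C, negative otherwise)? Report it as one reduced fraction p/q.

DL:LC = -12/17

Set Y = (0, 0), F = (1, 0), B = (0, 1), D = (5, 3); any affine frame gives the same invariant.
1. C lies on line YB with YC:CB = 1:3 ⇒ C = (0, 1/4)
2. L is where the line through F parallel to DY meets line DC ⇒ L = (17, 48/5)
L = D + t·(C−D) with t = -12/5, so DL:LC = t:(1−t) = -12/5:17/5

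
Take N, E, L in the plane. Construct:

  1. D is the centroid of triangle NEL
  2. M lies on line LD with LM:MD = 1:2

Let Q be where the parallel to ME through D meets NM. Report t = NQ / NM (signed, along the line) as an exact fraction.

t = 5/7

Assign N = (0, 0), E = (1, 0), L = (0, 1) — the answer is frame-independent, so this choice is without loss of generality.
1. D is the centroid of triangle NEL ⇒ D = (1/3, 1/3)
2. M lies on line LD with LM:MD = 1:2 ⇒ M = (1/9, 7/9)
through D parallel to ME: direction (8/9, -7/9); meets NM at Q = (5/63, 5/9)
Q = N + t·(M−N) with t = 5/7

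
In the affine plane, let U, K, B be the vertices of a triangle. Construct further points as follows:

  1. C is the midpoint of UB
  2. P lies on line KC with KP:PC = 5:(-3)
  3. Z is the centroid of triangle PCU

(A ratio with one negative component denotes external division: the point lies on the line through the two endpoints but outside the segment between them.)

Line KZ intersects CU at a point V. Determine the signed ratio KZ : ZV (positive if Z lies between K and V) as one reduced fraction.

KZ:ZV = -3

Assign U = (0, 0), K = (1, 0), B = (0, 1) — the answer is frame-independent, so this choice is without loss of generality.
1. C is the midpoint of UB ⇒ C = (0, 1/2)
2. P lies on line KC with KP:PC = 5:(-3) ⇒ P = (-3/2, 5/4)
3. Z is the centroid of triangle PCU ⇒ Z = (-1/2, 7/12)
line KZ meets CU at V = (0, 7/18)
Z = K + t·(V−K) with t = 3/2, so KZ:ZV = 3/2:-1/2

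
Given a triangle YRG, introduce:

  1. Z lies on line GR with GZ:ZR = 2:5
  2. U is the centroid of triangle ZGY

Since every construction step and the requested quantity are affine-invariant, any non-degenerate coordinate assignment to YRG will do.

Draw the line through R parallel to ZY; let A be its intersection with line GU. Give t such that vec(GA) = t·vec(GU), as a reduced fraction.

t = 21/4

Work in coordinates with Y = (0, 0), R = (1, 0), G = (0, 1).
1. Z lies on line GR with GZ:ZR = 2:5 ⇒ Z = (2/7, 5/7)
2. U is the centroid of triangle ZGY ⇒ U = (2/21, 4/7)
through R parallel to ZY: direction (-2/7, -5/7); meets GU at A = (1/2, -5/4)
A = G + t·(U−G) with t = 21/4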